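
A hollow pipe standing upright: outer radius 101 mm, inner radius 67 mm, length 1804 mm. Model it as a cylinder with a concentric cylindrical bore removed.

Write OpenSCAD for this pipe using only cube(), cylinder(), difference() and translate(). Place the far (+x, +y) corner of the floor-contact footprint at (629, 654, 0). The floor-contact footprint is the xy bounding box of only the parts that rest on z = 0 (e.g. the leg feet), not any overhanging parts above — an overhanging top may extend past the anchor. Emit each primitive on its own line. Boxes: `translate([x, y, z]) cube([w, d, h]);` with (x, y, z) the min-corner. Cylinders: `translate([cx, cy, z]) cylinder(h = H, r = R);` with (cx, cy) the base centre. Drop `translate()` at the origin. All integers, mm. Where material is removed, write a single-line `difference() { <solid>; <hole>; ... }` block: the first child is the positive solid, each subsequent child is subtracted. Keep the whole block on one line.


difference() { translate([528, 553, 0]) cylinder(h = 1804, r = 101); translate([528, 553, 0]) cylinder(h = 1804, r = 67); }


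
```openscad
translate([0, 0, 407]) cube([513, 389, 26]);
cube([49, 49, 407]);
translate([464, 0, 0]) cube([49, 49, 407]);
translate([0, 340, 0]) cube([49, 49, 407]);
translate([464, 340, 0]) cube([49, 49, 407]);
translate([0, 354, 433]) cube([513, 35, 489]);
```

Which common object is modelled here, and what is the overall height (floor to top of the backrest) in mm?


A chair. The overall height is 922 mm.

A slab on four corner posts with a tall panel at the back — a chair. The seat slab sits at z = 407 with thickness 26, and the 489 mm backrest starts at the seat top, so the overall height is 407 + 26 + 489 = 922 mm.


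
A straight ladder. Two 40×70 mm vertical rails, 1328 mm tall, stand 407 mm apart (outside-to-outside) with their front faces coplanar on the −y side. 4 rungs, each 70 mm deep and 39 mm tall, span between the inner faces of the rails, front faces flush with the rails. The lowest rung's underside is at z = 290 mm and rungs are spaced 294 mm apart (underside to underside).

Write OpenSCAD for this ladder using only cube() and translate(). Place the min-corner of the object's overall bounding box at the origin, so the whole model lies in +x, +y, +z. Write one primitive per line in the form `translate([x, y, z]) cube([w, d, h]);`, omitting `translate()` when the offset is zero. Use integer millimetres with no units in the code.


cube([40, 70, 1328]);
translate([367, 0, 0]) cube([40, 70, 1328]);
translate([40, 0, 290]) cube([327, 70, 39]);
translate([40, 0, 584]) cube([327, 70, 39]);
translate([40, 0, 878]) cube([327, 70, 39]);
translate([40, 0, 1172]) cube([327, 70, 39]);


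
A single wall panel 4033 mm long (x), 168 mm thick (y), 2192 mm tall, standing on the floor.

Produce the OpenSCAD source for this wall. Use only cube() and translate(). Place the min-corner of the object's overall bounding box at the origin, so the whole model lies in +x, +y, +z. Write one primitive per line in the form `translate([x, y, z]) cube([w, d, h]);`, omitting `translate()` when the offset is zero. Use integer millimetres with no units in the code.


cube([4033, 168, 2192]);


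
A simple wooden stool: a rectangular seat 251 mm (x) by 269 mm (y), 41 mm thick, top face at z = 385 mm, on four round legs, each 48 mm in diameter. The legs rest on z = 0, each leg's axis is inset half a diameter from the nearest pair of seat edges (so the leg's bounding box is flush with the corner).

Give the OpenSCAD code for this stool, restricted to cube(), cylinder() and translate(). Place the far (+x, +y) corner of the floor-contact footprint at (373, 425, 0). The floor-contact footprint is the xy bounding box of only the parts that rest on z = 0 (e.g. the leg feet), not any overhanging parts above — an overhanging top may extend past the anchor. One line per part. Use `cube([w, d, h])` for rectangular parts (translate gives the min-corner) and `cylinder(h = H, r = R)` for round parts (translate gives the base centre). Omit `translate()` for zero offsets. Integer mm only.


// leg_h = 385 - 41 = 344
translate([122, 156, 344]) cube([251, 269, 41]);
translate([146, 180, 0]) cylinder(h = 344, r = 24);
translate([349, 180, 0]) cylinder(h = 344, r = 24);
translate([146, 401, 0]) cylinder(h = 344, r = 24);
translate([349, 401, 0]) cylinder(h = 344, r = 24);


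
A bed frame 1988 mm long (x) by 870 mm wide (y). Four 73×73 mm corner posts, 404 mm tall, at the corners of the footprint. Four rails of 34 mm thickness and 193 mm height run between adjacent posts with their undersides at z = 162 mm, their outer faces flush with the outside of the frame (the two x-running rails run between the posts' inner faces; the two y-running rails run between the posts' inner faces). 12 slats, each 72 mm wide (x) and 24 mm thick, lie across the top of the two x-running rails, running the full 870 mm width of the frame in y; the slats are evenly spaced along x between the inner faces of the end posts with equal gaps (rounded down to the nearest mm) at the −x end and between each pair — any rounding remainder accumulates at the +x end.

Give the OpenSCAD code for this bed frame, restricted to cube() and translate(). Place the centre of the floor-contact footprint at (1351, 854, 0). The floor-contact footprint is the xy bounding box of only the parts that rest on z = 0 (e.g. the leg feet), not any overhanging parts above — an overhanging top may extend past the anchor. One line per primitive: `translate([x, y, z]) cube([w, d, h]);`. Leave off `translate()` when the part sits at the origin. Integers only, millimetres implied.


// slat z = rail_z + rail_h = 162 + 193 = 355
// slat gap = ⌊(1842 − 12·72) / 13⌋ = 75
translate([357, 419, 0]) cube([73, 73, 404]);
translate([357, 1216, 0]) cube([73, 73, 404]);
translate([2272, 419, 0]) cube([73, 73, 404]);
translate([2272, 1216, 0]) cube([73, 73, 404]);
translate([430, 419, 162]) cube([1842, 34, 193]);
translate([430, 1255, 162]) cube([1842, 34, 193]);
translate([357, 492, 162]) cube([34, 724, 193]);
translate([2311, 492, 162]) cube([34, 724, 193]);
translate([505, 419, 355]) cube([72, 870, 24]);
translate([652, 419, 355]) cube([72, 870, 24]);
translate([799, 419, 355]) cube([72, 870, 24]);
translate([946, 419, 355]) cube([72, 870, 24]);
translate([1093, 419, 355]) cube([72, 870, 24]);
translate([1240, 419, 355]) cube([72, 870, 24]);
translate([1387, 419, 355]) cube([72, 870, 24]);
translate([1534, 419, 355]) cube([72, 870, 24]);
translate([1681, 419, 355]) cube([72, 870, 24]);
translate([1828, 419, 355]) cube([72, 870, 24]);
translate([1975, 419, 355]) cube([72, 870, 24]);
translate([2122, 419, 355]) cube([72, 870, 24]);


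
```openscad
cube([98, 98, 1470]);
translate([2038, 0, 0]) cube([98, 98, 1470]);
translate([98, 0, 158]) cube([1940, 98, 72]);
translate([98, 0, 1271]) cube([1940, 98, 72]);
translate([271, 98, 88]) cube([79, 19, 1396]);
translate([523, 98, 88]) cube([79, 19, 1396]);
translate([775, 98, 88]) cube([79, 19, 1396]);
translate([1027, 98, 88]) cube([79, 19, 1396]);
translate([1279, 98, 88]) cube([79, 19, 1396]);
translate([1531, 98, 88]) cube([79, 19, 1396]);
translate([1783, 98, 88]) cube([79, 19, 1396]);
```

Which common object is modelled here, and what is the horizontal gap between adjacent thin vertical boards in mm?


A fence section. The picket gap is 173 mm.

Two posts, two rails, 7 pickets — a fence section. Span 1940 mm holds 7 pickets of 79 mm with 8 equal gaps: ⌊(1940 − 7·79) / 8⌋ = 173 mm.


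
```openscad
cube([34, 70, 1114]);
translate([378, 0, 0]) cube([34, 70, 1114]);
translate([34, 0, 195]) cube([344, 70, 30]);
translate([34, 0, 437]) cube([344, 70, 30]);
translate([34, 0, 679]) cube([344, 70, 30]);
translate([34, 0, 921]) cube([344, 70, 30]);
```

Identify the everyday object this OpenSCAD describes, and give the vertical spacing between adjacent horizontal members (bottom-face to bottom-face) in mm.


A ladder. The rung spacing is 242 mm.

Two tall 34×70 posts with 4 short bars between them — a ladder. Adjacent rungs sit at z = 195 and z = 437, so the spacing is 437 − 195 = 242 mm.


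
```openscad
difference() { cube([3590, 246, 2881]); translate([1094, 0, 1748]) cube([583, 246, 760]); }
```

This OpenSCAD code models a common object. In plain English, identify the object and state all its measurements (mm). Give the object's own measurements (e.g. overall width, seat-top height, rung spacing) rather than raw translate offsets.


A wall 3590 mm long (x), 246 mm thick (y), 2881 mm tall, with a rectangular window opening cut through it. The opening is 583 mm wide and 760 mm tall; its sill is at z = 1748 mm and its near (−x) edge is 1094 mm from the wall's −x end. The opening passes through the full wall thickness.


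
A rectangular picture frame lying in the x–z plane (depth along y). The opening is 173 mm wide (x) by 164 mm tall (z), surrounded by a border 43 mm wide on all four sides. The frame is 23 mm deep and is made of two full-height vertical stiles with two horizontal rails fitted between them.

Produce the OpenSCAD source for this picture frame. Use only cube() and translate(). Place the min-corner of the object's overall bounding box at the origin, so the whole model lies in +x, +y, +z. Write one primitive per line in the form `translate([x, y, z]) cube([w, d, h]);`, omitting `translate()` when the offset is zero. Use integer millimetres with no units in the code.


cube([43, 23, 250]);
translate([216, 0, 0]) cube([43, 23, 250]);
translate([43, 0, 0]) cube([173, 23, 43]);
translate([43, 0, 207]) cube([173, 23, 43]);


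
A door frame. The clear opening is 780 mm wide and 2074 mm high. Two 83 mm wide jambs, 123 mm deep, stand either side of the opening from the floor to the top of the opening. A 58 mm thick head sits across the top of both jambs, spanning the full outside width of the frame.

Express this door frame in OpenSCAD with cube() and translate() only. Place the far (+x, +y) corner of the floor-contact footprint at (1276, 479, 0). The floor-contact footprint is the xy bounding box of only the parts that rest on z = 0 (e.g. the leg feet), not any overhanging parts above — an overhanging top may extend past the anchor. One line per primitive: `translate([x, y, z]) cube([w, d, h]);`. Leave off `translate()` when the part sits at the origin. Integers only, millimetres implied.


translate([330, 356, 0]) cube([83, 123, 2074]);
translate([1193, 356, 0]) cube([83, 123, 2074]);
translate([330, 356, 2074]) cube([946, 123, 58]);


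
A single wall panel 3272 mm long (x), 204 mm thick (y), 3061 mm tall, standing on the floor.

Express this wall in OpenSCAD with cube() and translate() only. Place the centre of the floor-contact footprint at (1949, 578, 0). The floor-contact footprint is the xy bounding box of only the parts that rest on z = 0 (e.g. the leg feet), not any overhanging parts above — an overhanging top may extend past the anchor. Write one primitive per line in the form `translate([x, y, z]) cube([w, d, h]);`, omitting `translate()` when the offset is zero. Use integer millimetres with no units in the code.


translate([313, 476, 0]) cube([3272, 204, 3061]);


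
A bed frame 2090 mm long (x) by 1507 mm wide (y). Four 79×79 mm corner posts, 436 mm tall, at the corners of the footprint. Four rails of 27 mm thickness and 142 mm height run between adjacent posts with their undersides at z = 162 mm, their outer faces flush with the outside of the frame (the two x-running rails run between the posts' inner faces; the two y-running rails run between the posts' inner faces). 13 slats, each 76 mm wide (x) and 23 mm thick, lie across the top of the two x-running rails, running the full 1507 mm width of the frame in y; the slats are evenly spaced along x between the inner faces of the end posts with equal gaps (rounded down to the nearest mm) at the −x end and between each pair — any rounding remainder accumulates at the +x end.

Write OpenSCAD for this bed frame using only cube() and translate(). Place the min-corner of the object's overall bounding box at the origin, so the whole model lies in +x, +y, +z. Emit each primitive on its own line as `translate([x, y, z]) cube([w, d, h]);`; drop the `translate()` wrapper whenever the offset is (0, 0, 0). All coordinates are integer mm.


// slat z = rail_z + rail_h = 162 + 142 = 304
// slat gap = ⌊(1932 − 13·76) / 14⌋ = 67
cube([79, 79, 436]);
translate([0, 1428, 0]) cube([79, 79, 436]);
translate([2011, 0, 0]) cube([79, 79, 436]);
translate([2011, 1428, 0]) cube([79, 79, 436]);
translate([79, 0, 162]) cube([1932, 27, 142]);
translate([79, 1480, 162]) cube([1932, 27, 142]);
translate([0, 79, 162]) cube([27, 1349, 142]);
translate([2063, 79, 162]) cube([27, 1349, 142]);
translate([146, 0, 304]) cube([76, 1507, 23]);
translate([289, 0, 304]) cube([76, 1507, 23]);
translate([432, 0, 304]) cube([76, 1507, 23]);
translate([575, 0, 304]) cube([76, 1507, 23]);
translate([718, 0, 304]) cube([76, 1507, 23]);
translate([861, 0, 304]) cube([76, 1507, 23]);
translate([1004, 0, 304]) cube([76, 1507, 23]);
translate([1147, 0, 304]) cube([76, 1507, 23]);
translate([1290, 0, 304]) cube([76, 1507, 23]);
translate([1433, 0, 304]) cube([76, 1507, 23]);
translate([1576, 0, 304]) cube([76, 1507, 23]);
translate([1719, 0, 304]) cube([76, 1507, 23]);
translate([1862, 0, 304]) cube([76, 1507, 23]);


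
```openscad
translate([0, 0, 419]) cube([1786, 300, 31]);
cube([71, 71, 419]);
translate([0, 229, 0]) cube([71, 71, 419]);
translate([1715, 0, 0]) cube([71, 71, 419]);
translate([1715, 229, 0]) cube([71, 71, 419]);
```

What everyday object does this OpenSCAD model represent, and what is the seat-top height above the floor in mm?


A bench. The seat-top height is 450 mm.

A long slab on four corner posts — a bench. The slab sits at z = 419 with thickness 31, so the top is 419 + 31 = 450 mm.


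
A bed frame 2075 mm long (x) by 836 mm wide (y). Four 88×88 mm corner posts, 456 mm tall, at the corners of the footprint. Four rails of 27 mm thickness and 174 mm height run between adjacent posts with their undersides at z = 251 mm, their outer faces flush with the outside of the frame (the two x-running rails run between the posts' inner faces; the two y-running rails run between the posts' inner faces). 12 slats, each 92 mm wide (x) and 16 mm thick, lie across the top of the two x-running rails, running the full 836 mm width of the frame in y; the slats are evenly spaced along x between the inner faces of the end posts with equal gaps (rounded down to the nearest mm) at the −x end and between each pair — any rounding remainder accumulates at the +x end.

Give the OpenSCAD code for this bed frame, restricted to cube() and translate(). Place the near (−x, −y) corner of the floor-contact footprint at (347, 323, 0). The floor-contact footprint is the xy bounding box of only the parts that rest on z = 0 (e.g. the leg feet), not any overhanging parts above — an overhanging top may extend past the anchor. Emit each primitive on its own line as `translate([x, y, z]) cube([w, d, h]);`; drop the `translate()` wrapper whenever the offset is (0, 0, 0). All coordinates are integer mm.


// slat z = rail_z + rail_h = 251 + 174 = 425
// slat gap = ⌊(1899 − 12·92) / 13⌋ = 61
translate([347, 323, 0]) cube([88, 88, 456]);
translate([347, 1071, 0]) cube([88, 88, 456]);
translate([2334, 323, 0]) cube([88, 88, 456]);
translate([2334, 1071, 0]) cube([88, 88, 456]);
translate([435, 323, 251]) cube([1899, 27, 174]);
translate([435, 1132, 251]) cube([1899, 27, 174]);
translate([347, 411, 251]) cube([27, 660, 174]);
translate([2395, 411, 251]) cube([27, 660, 174]);
translate([496, 323, 425]) cube([92, 836, 16]);
translate([649, 323, 425]) cube([92, 836, 16]);
translate([802, 323, 425]) cube([92, 836, 16]);
translate([955, 323, 425]) cube([92, 836, 16]);
translate([1108, 323, 425]) cube([92, 836, 16]);
translate([1261, 323, 425]) cube([92, 836, 16]);
translate([1414, 323, 425]) cube([92, 836, 16]);
translate([1567, 323, 425]) cube([92, 836, 16]);
translate([1720, 323, 425]) cube([92, 836, 16]);
translate([1873, 323, 425]) cube([92, 836, 16]);
translate([2026, 323, 425]) cube([92, 836, 16]);
translate([2179, 323, 425]) cube([92, 836, 16]);


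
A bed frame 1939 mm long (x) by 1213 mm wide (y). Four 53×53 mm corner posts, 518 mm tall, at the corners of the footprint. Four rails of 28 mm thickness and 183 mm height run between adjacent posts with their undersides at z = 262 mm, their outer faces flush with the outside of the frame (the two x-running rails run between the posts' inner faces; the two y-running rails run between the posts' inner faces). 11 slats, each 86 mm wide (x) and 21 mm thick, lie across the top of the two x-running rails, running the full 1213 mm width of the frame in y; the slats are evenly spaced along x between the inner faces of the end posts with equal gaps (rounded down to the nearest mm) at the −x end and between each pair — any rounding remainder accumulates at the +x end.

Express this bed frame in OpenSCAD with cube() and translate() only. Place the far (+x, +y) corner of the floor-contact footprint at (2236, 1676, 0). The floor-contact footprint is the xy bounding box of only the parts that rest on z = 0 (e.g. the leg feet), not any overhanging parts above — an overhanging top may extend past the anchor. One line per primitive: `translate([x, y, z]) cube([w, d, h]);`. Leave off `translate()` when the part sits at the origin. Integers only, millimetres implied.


translate([297, 463, 0]) cube([53, 53, 518]);
translate([297, 1623, 0]) cube([53, 53, 518]);
translate([2183, 463, 0]) cube([53, 53, 518]);
translate([2183, 1623, 0]) cube([53, 53, 518]);
translate([350, 463, 262]) cube([1833, 28, 183]);
translate([350, 1648, 262]) cube([1833, 28, 183]);
translate([297, 516, 262]) cube([28, 1107, 183]);
translate([2208, 516, 262]) cube([28, 1107, 183]);
translate([423, 463, 445]) cube([86, 1213, 21]);
translate([582, 463, 445]) cube([86, 1213, 21]);
translate([741, 463, 445]) cube([86, 1213, 21]);
translate([900, 463, 445]) cube([86, 1213, 21]);
translate([1059, 463, 445]) cube([86, 1213, 21]);
translate([1218, 463, 445]) cube([86, 1213, 21]);
translate([1377, 463, 445]) cube([86, 1213, 21]);
translate([1536, 463, 445]) cube([86, 1213, 21]);
translate([1695, 463, 445]) cube([86, 1213, 21]);
translate([1854, 463, 445]) cube([86, 1213, 21]);
translate([2013, 463, 445]) cube([86, 1213, 21]);


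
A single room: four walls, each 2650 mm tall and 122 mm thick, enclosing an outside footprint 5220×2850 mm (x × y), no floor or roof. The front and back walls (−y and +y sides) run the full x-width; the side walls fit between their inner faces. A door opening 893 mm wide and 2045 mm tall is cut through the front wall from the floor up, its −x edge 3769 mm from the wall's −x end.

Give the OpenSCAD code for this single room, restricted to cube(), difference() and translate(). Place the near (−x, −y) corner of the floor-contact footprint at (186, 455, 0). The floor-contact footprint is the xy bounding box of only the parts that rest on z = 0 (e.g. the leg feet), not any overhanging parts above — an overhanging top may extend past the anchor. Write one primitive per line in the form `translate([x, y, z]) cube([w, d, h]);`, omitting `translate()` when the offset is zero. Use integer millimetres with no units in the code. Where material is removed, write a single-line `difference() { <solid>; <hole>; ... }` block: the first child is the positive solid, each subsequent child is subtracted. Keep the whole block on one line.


difference() { translate([186, 455, 0]) cube([5220, 122, 2650]); translate([3955, 455, 0]) cube([893, 122, 2045]); }
translate([186, 3183, 0]) cube([5220, 122, 2650]);
translate([186, 577, 0]) cube([122, 2606, 2650]);
translate([5284, 577, 0]) cube([122, 2606, 2650]);


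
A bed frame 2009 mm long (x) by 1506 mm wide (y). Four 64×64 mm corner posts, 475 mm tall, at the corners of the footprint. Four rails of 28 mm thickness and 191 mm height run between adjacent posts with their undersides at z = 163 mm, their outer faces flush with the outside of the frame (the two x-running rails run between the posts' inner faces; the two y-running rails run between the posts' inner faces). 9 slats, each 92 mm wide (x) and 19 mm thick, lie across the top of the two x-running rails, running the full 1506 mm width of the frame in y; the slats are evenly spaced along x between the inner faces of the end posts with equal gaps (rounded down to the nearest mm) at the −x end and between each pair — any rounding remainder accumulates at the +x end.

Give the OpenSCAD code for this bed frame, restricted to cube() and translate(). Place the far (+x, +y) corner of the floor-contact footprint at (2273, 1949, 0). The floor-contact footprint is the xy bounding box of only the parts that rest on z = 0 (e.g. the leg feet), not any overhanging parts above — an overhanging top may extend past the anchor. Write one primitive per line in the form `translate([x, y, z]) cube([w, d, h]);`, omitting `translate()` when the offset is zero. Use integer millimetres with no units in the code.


translate([264, 443, 0]) cube([64, 64, 475]);
translate([264, 1885, 0]) cube([64, 64, 475]);
translate([2209, 443, 0]) cube([64, 64, 475]);
translate([2209, 1885, 0]) cube([64, 64, 475]);
translate([328, 443, 163]) cube([1881, 28, 191]);
translate([328, 1921, 163]) cube([1881, 28, 191]);
translate([264, 507, 163]) cube([28, 1378, 191]);
translate([2245, 507, 163]) cube([28, 1378, 191]);
translate([433, 443, 354]) cube([92, 1506, 19]);
translate([630, 443, 354]) cube([92, 1506, 19]);
translate([827, 443, 354]) cube([92, 1506, 19]);
translate([1024, 443, 354]) cube([92, 1506, 19]);
translate([1221, 443, 354]) cube([92, 1506, 19]);
translate([1418, 443, 354]) cube([92, 1506, 19]);
translate([1615, 443, 354]) cube([92, 1506, 19]);
translate([1812, 443, 354]) cube([92, 1506, 19]);
translate([2009, 443, 354]) cube([92, 1506, 19]);


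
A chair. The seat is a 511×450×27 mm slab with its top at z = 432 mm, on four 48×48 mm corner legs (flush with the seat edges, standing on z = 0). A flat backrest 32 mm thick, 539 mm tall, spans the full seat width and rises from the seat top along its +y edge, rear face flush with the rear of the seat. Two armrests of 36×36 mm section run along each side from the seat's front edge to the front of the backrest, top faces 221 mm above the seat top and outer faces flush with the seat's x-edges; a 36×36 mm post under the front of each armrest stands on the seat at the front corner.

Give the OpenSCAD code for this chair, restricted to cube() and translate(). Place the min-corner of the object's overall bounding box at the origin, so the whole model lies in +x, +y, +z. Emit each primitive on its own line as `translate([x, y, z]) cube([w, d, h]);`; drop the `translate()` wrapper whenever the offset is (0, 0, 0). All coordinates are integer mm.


translate([0, 0, 405]) cube([511, 450, 27]);
cube([48, 48, 405]);
translate([463, 0, 0]) cube([48, 48, 405]);
translate([0, 402, 0]) cube([48, 48, 405]);
translate([463, 402, 0]) cube([48, 48, 405]);
translate([0, 418, 432]) cube([511, 32, 539]);
translate([0, 0, 617]) cube([36, 418, 36]);
translate([475, 0, 617]) cube([36, 418, 36]);
translate([0, 0, 432]) cube([36, 36, 185]);
translate([475, 0, 432]) cube([36, 36, 185]);


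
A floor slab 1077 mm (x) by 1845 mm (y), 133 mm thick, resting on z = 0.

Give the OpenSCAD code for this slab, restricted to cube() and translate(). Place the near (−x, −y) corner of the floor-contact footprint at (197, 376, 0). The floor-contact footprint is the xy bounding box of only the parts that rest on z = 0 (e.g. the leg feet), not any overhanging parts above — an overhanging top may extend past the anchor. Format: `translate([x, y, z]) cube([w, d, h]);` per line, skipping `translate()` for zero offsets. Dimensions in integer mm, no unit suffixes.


translate([197, 376, 0]) cube([1077, 1845, 133]);


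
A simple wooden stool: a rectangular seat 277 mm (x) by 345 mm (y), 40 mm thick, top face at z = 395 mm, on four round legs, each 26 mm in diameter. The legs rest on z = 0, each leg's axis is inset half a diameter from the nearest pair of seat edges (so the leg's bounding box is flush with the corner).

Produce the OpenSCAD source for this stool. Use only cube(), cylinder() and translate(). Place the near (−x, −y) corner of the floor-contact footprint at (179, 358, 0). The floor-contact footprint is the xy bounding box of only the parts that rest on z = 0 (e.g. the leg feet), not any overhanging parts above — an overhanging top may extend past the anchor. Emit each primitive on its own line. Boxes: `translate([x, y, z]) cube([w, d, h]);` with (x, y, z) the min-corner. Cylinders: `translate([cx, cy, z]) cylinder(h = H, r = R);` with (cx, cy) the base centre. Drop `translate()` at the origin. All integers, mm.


translate([179, 358, 355]) cube([277, 345, 40]);
translate([192, 371, 0]) cylinder(h = 355, r = 13);
translate([443, 371, 0]) cylinder(h = 355, r = 13);
translate([192, 690, 0]) cylinder(h = 355, r = 13);
translate([443, 690, 0]) cylinder(h = 355, r = 13);


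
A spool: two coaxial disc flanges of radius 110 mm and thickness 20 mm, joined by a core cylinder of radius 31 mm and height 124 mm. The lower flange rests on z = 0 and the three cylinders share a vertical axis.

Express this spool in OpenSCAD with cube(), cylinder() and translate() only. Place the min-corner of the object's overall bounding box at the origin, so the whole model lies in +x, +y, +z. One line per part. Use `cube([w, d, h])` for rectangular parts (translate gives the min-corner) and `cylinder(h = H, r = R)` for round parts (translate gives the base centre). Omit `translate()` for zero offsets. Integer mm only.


translate([110, 110, 0]) cylinder(h = 20, r = 110);
translate([110, 110, 20]) cylinder(h = 124, r = 31);
translate([110, 110, 144]) cylinder(h = 20, r = 110);


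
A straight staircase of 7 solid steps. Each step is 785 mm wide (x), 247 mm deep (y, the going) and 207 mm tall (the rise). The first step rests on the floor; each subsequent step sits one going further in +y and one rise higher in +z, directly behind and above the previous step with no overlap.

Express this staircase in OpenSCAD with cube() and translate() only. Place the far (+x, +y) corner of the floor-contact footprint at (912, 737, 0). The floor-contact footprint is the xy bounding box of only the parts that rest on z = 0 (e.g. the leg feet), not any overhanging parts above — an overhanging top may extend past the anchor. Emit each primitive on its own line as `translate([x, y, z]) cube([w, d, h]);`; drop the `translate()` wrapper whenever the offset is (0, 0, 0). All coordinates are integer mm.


translate([127, 490, 0]) cube([785, 247, 207]);
translate([127, 737, 207]) cube([785, 247, 207]);
translate([127, 984, 414]) cube([785, 247, 207]);
translate([127, 1231, 621]) cube([785, 247, 207]);
translate([127, 1478, 828]) cube([785, 247, 207]);
translate([127, 1725, 1035]) cube([785, 247, 207]);
translate([127, 1972, 1242]) cube([785, 247, 207]);


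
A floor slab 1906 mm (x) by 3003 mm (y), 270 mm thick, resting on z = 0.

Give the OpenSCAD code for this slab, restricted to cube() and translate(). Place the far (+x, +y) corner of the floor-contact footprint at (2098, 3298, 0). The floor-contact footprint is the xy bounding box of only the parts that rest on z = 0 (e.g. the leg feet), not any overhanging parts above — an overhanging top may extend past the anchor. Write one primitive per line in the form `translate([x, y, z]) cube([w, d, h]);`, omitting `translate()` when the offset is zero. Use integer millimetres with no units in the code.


translate([192, 295, 0]) cube([1906, 3003, 270]);


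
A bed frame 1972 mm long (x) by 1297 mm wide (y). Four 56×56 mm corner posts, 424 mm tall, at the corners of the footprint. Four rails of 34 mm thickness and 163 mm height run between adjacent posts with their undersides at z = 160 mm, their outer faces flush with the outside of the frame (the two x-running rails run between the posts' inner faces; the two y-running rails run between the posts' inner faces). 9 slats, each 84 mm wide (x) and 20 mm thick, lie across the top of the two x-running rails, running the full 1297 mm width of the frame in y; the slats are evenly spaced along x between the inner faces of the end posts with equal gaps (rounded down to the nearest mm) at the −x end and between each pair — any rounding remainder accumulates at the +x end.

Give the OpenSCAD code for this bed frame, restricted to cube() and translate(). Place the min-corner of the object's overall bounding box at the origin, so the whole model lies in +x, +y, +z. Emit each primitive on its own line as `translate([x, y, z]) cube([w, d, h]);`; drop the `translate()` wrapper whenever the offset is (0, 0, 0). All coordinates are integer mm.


cube([56, 56, 424]);
translate([0, 1241, 0]) cube([56, 56, 424]);
translate([1916, 0, 0]) cube([56, 56, 424]);
translate([1916, 1241, 0]) cube([56, 56, 424]);
translate([56, 0, 160]) cube([1860, 34, 163]);
translate([56, 1263, 160]) cube([1860, 34, 163]);
translate([0, 56, 160]) cube([34, 1185, 163]);
translate([1938, 56, 160]) cube([34, 1185, 163]);
translate([166, 0, 323]) cube([84, 1297, 20]);
translate([360, 0, 323]) cube([84, 1297, 20]);
translate([554, 0, 323]) cube([84, 1297, 20]);
translate([748, 0, 323]) cube([84, 1297, 20]);
translate([942, 0, 323]) cube([84, 1297, 20]);
translate([1136, 0, 323]) cube([84, 1297, 20]);
translate([1330, 0, 323]) cube([84, 1297, 20]);
translate([1524, 0, 323]) cube([84, 1297, 20]);
translate([1718, 0, 323]) cube([84, 1297, 20]);


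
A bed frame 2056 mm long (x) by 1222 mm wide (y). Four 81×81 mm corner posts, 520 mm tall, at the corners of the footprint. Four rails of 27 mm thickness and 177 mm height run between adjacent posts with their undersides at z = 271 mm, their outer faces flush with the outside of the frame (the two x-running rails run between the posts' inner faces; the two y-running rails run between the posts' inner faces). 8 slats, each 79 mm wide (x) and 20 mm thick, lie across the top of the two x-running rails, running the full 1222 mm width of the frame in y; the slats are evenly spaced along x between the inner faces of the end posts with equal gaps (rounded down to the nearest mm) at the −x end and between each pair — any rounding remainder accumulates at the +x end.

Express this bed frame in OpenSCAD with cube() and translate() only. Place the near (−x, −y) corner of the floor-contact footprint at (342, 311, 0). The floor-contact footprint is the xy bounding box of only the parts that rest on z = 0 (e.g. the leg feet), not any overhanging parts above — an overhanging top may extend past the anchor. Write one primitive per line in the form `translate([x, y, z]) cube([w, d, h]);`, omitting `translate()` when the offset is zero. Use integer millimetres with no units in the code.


translate([342, 311, 0]) cube([81, 81, 520]);
translate([342, 1452, 0]) cube([81, 81, 520]);
translate([2317, 311, 0]) cube([81, 81, 520]);
translate([2317, 1452, 0]) cube([81, 81, 520]);
translate([423, 311, 271]) cube([1894, 27, 177]);
translate([423, 1506, 271]) cube([1894, 27, 177]);
translate([342, 392, 271]) cube([27, 1060, 177]);
translate([2371, 392, 271]) cube([27, 1060, 177]);
translate([563, 311, 448]) cube([79, 1222, 20]);
translate([782, 311, 448]) cube([79, 1222, 20]);
translate([1001, 311, 448]) cube([79, 1222, 20]);
translate([1220, 311, 448]) cube([79, 1222, 20]);
translate([1439, 311, 448]) cube([79, 1222, 20]);
translate([1658, 311, 448]) cube([79, 1222, 20]);
translate([1877, 311, 448]) cube([79, 1222, 20]);
translate([2096, 311, 448]) cube([79, 1222, 20]);


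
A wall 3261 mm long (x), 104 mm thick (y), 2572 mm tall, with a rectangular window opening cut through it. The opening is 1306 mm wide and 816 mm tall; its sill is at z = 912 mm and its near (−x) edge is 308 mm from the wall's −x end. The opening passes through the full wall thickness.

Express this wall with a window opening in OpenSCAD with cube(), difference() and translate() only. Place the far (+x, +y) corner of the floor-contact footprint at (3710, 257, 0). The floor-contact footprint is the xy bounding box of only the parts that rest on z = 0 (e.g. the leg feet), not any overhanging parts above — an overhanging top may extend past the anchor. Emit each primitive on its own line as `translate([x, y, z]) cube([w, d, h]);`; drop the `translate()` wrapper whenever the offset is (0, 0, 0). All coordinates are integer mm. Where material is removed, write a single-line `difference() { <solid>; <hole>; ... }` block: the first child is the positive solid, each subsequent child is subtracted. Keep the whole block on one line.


difference() { translate([449, 153, 0]) cube([3261, 104, 2572]); translate([757, 153, 912]) cube([1306, 104, 816]); }


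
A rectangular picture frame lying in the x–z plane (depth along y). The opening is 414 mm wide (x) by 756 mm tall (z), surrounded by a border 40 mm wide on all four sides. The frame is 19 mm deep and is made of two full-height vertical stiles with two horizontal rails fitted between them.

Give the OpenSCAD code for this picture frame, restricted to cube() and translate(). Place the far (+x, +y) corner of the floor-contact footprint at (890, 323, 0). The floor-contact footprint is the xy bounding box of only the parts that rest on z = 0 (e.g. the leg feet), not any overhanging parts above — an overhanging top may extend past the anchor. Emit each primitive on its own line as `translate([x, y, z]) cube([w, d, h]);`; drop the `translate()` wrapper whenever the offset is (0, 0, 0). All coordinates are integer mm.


translate([396, 304, 0]) cube([40, 19, 836]);
translate([850, 304, 0]) cube([40, 19, 836]);
translate([436, 304, 0]) cube([414, 19, 40]);
translate([436, 304, 796]) cube([414, 19, 40]);


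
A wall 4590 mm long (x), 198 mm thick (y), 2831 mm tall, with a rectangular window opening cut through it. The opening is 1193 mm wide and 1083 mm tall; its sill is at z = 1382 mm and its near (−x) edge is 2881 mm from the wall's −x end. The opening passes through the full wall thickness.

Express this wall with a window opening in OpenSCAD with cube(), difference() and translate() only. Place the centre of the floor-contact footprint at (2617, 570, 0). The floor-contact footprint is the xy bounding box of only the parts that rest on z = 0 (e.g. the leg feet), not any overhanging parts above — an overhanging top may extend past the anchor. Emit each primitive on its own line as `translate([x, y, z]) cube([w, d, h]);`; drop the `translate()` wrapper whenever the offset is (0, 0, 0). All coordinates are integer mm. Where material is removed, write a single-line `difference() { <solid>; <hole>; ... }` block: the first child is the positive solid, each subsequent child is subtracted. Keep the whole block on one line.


difference() { translate([322, 471, 0]) cube([4590, 198, 2831]); translate([3203, 471, 1382]) cube([1193, 198, 1083]); }


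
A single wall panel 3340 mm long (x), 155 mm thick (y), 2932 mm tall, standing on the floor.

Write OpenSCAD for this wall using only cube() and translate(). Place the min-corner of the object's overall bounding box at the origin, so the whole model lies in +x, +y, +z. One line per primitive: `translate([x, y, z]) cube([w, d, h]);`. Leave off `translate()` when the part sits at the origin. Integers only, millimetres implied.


cube([3340, 155, 2932]);


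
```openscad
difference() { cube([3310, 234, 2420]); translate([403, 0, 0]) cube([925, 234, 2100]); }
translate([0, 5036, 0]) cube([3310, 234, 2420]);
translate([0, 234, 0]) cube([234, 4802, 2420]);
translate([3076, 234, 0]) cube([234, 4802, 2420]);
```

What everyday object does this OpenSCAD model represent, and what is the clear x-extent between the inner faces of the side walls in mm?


A single room. The interior width is 2842 mm.

Four walls enclosing a rectangle with a door in the front wall — a room. Outside width 3310 minus two 234 mm walls gives 2842 mm.


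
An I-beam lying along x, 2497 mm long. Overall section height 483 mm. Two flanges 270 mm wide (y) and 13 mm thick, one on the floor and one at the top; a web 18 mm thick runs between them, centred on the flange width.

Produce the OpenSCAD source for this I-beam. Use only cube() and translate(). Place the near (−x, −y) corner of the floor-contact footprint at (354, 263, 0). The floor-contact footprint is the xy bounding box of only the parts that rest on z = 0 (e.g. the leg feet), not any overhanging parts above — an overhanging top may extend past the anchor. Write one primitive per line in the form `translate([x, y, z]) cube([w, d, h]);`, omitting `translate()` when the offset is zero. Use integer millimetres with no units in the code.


translate([354, 263, 0]) cube([2497, 270, 13]);
translate([354, 389, 13]) cube([2497, 18, 457]);
translate([354, 263, 470]) cube([2497, 270, 13]);


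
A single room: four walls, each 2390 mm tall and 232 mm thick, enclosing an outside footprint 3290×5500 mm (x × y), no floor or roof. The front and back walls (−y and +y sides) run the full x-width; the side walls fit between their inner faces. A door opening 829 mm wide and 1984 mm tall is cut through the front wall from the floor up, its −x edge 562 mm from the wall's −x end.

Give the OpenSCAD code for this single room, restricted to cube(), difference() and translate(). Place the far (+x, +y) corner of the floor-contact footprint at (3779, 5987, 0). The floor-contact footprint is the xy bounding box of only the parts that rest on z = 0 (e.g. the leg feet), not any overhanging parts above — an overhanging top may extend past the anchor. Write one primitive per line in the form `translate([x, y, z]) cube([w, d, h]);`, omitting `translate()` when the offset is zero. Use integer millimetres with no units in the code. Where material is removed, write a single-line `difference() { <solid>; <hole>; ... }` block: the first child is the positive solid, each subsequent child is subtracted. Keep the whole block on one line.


difference() { translate([489, 487, 0]) cube([3290, 232, 2390]); translate([1051, 487, 0]) cube([829, 232, 1984]); }
translate([489, 5755, 0]) cube([3290, 232, 2390]);
translate([489, 719, 0]) cube([232, 5036, 2390]);
translate([3547, 719, 0]) cube([232, 5036, 2390]);


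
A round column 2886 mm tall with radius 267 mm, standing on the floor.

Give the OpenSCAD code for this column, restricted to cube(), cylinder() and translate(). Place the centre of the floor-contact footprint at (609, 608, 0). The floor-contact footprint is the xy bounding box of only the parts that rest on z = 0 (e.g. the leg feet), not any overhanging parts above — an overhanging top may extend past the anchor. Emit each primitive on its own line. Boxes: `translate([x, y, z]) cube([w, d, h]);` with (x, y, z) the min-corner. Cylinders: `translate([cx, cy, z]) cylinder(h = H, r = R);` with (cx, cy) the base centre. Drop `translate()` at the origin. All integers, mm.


translate([609, 608, 0]) cylinder(h = 2886, r = 267);


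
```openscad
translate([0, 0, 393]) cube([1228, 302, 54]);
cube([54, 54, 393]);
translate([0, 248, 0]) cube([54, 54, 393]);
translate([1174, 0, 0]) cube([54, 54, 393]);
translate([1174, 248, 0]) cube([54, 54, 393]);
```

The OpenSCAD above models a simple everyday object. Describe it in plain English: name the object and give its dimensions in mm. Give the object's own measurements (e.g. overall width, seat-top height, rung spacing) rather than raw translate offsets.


A bench: a 1228×302 mm seat slab, 54 mm thick, top at z = 447 mm, on four 54×54 mm square legs flush with the seat corners and standing on z = 0.


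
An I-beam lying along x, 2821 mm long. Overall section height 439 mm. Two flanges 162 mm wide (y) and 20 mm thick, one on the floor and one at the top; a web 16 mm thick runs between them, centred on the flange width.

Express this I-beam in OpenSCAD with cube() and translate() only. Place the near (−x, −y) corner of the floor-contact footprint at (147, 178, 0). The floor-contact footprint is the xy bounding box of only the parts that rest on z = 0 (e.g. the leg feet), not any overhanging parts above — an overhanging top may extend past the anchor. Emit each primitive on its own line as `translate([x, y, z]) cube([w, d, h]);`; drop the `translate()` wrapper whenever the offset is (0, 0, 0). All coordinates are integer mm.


translate([147, 178, 0]) cube([2821, 162, 20]);
translate([147, 251, 20]) cube([2821, 16, 399]);
translate([147, 178, 419]) cube([2821, 162, 20]);
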